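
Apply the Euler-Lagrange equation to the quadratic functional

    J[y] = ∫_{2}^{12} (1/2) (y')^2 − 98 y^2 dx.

The Lagrangian is L = (1/2) (y')^2 − 98 y^2.
Compute ∂L/∂y = -196y, ∂L/∂y' = y'.
The Euler-Lagrange equation d/dx(∂L/∂y') − ∂L/∂y = 0 reduces to
    y'' + 196 y = 0.
Its general solution is
    y(x) = A sin(14x) + B cos(14x),
with A, B fixed by the endpoint conditions.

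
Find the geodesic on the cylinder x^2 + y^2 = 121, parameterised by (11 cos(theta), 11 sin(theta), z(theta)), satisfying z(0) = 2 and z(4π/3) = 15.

Parameterise the cylinder of radius R = 11 as
    r(θ) = (11 cos θ, 11 sin θ, z(θ)).
The arc-length element is
    ds = sqrt(121 + (dz/dθ)^2) dθ,
so the Lagrangian is L = sqrt(121 + z'^2).
L depends on z' only, not on z or θ, so ∂L/∂z = 0 and
    ∂L/∂z' = z' / sqrt(121 + z'^2).
The Euler-Lagrange equation gives
    d/dθ( z' / sqrt(121 + z'^2) ) = 0,
so z' is constant. Integrating once:
    z(θ) = a θ + b,
a helix on the cylinder (a straight line when the cylinder is unrolled). The constants a, b are determined by the endpoint conditions.
With endpoint conditions z(0) = 2 and z(4π/3) = 15: from z(0) = b we get b = 2, and a·4π/3 + 2 = 15 gives a = 39/(4π), so
    z(θ) = (39/(4π)) θ + 2.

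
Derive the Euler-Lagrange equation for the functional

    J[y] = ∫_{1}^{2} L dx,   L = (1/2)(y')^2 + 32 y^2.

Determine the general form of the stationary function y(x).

The Lagrangian is L = (1/2)(y')^2 + 32 y^2.
∂L/∂y = 64y.
∂L/∂y' = y'.
The Euler-Lagrange equation d/dx(∂L/∂y') − ∂L/∂y = 0 becomes:
    y'' - 64 y = 0
General solution: y(x) = A e^(8x) + B e^(-8x), where A and B are arbitrary constants fixed by the endpoint conditions.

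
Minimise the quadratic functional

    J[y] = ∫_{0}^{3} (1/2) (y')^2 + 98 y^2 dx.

The Lagrangian is L = (1/2) (y')^2 + 98 y^2.
Compute ∂L/∂y = 196y, ∂L/∂y' = y'.
The Euler-Lagrange equation d/dx(∂L/∂y') − ∂L/∂y = 0 reduces to
    y'' − 196 y = 0.
Its general solution is
    y(x) = A e^(14x) + B e^(−14x),
with A, B fixed by the endpoint conditions.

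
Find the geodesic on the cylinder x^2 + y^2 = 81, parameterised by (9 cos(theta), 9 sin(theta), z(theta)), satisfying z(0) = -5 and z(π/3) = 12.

Parameterise the cylinder of radius R = 9 as
    r(θ) = (9 cos θ, 9 sin θ, z(θ)).
The arc-length element is
    ds = sqrt(81 + (dz/dθ)^2) dθ,
so the Lagrangian is L = sqrt(81 + z'^2).
L depends on z' only, not on z or θ, so ∂L/∂z = 0 and
    ∂L/∂z' = z' / sqrt(81 + z'^2).
The Euler-Lagrange equation gives
    d/dθ( z' / sqrt(81 + z'^2) ) = 0,
so z' is constant. Integrating once:
    z(θ) = a θ + b,
a helix on the cylinder (a straight line when the cylinder is unrolled). The constants a, b are determined by the endpoint conditions.
With endpoint conditions z(0) = -5 and z(π/3) = 12: from z(0) = b we get b = -5, and a·π/3 + -5 = 12 gives a = 51/π, so
    z(θ) = (51/π) θ − 5.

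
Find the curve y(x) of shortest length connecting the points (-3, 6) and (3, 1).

Arc-length functional: J[y] = ∫ sqrt(1 + (y')^2) dx.
Lagrangian L = sqrt(1 + (y')^2) has no explicit y dependence, so ∂L/∂y = 0 and the Euler-Lagrange equation gives
    d/dx( y' / sqrt(1 + (y')^2) ) = 0  ⇒  y' / sqrt(1 + (y')^2) = const.
Hence y' is constant, so y(x) is affine.
Fitting the endpoints (-3, 6) and (3, 1):
    slope m = (1 − 6) / (3 − (-3)) = -5/6,
    intercept c = 6 − m·(-3) = 7/2.
Extremal: y(x) = (-5/6) x + 7/2.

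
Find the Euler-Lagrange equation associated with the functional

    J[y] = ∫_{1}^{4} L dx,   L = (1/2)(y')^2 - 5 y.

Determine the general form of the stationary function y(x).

The Lagrangian is L = (1/2)(y')^2 - 5 y.
∂L/∂y = -5.
∂L/∂y' = y'.
The Euler-Lagrange equation d/dx(∂L/∂y') − ∂L/∂y = 0 becomes:
    y'' + 5 = 0
General solution: y(x) = -(5/2) x^2 + A x + B, where A and B are arbitrary constants fixed by the endpoint conditions.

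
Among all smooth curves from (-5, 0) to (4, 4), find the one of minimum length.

Arc-length functional: J[y] = ∫ sqrt(1 + (y')^2) dx.
Lagrangian L = sqrt(1 + (y')^2) has no explicit y dependence, so ∂L/∂y = 0 and the Euler-Lagrange equation gives
    d/dx( y' / sqrt(1 + (y')^2) ) = 0  ⇒  y' / sqrt(1 + (y')^2) = const.
Hence y' is constant, so y(x) is affine.
Fitting the endpoints (-5, 0) and (4, 4):
    slope m = (4 − 0) / (4 − (-5)) = 4/9,
    intercept c = 0 − m·(-5) = 20/9.
Extremal: y(x) = (4/9) x + 20/9.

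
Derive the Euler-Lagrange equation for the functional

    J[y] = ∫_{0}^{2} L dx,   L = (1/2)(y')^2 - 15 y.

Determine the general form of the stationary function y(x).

The Lagrangian is L = (1/2)(y')^2 - 15 y.
∂L/∂y = -15.
∂L/∂y' = y'.
The Euler-Lagrange equation d/dx(∂L/∂y') − ∂L/∂y = 0 becomes:
    y'' + 15 = 0
General solution: y(x) = -(15/2) x^2 + A x + B, where A and B are arbitrary constants fixed by the endpoint conditions.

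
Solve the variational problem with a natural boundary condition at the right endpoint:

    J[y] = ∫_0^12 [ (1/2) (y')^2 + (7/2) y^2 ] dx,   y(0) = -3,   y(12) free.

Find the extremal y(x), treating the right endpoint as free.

The Lagrangian L = (1/2) (y')^2 + (7/2) y^2 gives
    ∂L/∂y = 7 y,   ∂L/∂y' = y'.
Euler-Lagrange: y'' − 7 y = 0.
With k = sqrt(7), the general solution is
    y(x) = A cosh(sqrt(7) x) + B sinh(sqrt(7) x).
Fixed left endpoint y(0) = -3 ⇒ A = -3.
The right endpoint x = 12 is free, so the natural (transversality) condition is ∂L/∂y' |_{x=12} = 0, i.e. y'(12) = 0.
Compute y'(x) = A k sinh(k x) + B k cosh(k x), so
    y'(12) = A k sinh(k·12) + B k cosh(k·12) = 0
    ⇒ B = −A tanh(k·12) = 3 tanh(sqrt(7)·12).
Therefore the extremal is
    y(x) = −3 cosh(sqrt(7) x) + 3 tanh(sqrt(7)·12) sinh(sqrt(7) x).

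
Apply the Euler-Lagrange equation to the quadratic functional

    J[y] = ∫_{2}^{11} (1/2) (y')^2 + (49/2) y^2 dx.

The Lagrangian is L = (1/2) (y')^2 + (49/2) y^2.
Compute ∂L/∂y = 49y, ∂L/∂y' = y'.
The Euler-Lagrange equation d/dx(∂L/∂y') − ∂L/∂y = 0 reduces to
    y'' − 49 y = 0.
Its general solution is
    y(x) = A e^(7x) + B e^(−7x),
with A, B fixed by the endpoint conditions.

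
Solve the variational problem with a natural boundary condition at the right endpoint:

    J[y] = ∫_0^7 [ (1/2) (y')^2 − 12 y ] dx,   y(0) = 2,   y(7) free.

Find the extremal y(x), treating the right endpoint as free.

The Lagrangian L = (1/2) (y')^2 − 12 y gives
    ∂L/∂y = −12,   ∂L/∂y' = y'.
Euler-Lagrange: d/dx(y') − (−12) = 0, i.e. y'' + 12 = 0, so
    y(x) = −(12/2) x^2 + C1 x + C2.
Fixed left endpoint y(0) = 2 ⇒ C2 = 2.
The right endpoint x = 7 is free, so the natural (transversality) condition is ∂L/∂y' |_{x=7} = 0, i.e. y'(7) = 0.
Compute y'(x) = −12 x + C1, so y'(7) = −84 + C1 = 0 ⇒ C1 = 84.
Therefore the extremal is
    y(x) = −6 x^2 + 84 x + 2.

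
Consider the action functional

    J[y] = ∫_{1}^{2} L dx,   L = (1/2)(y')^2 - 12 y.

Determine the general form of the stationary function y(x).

The Lagrangian is L = (1/2)(y')^2 - 12 y.
∂L/∂y = -12.
∂L/∂y' = y'.
The Euler-Lagrange equation d/dx(∂L/∂y') − ∂L/∂y = 0 becomes:
    y'' + 12 = 0
General solution: y(x) = -6 x^2 + A x + B, where A and B are arbitrary constants fixed by the endpoint conditions.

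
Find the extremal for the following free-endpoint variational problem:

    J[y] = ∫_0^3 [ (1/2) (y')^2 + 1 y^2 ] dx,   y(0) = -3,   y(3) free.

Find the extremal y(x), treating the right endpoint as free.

The Lagrangian L = (1/2) (y')^2 + 1 y^2 gives
    ∂L/∂y = 2 y,   ∂L/∂y' = y'.
Euler-Lagrange: y'' − 2 y = 0.
With k = sqrt(2), the general solution is
    y(x) = A cosh(sqrt(2) x) + B sinh(sqrt(2) x).
Fixed left endpoint y(0) = -3 ⇒ A = -3.
The right endpoint x = 3 is free, so the natural (transversality) condition is ∂L/∂y' |_{x=3} = 0, i.e. y'(3) = 0.
Compute y'(x) = A k sinh(k x) + B k cosh(k x), so
    y'(3) = A k sinh(k·3) + B k cosh(k·3) = 0
    ⇒ B = −A tanh(k·3) = 3 tanh(sqrt(2)·3).
Therefore the extremal is
    y(x) = −3 cosh(sqrt(2) x) + 3 tanh(sqrt(2)·3) sinh(sqrt(2) x).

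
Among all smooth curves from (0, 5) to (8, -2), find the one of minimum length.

Arc-length functional: J[y] = ∫ sqrt(1 + (y')^2) dx.
Lagrangian L = sqrt(1 + (y')^2) has no explicit y dependence, so ∂L/∂y = 0 and the Euler-Lagrange equation gives
    d/dx( y' / sqrt(1 + (y')^2) ) = 0  ⇒  y' / sqrt(1 + (y')^2) = const.
Hence y' is constant, so y(x) is affine.
Fitting the endpoints (0, 5) and (8, -2):
    slope m = ((-2) − 5) / (8 − 0) = -7/8,
    intercept c = 5 − m·0 = 5.
Extremal: y(x) = (-7/8) x + 5.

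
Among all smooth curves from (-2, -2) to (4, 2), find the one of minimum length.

Arc-length functional: J[y] = ∫ sqrt(1 + (y')^2) dx.
Lagrangian L = sqrt(1 + (y')^2) has no explicit y dependence, so ∂L/∂y = 0 and the Euler-Lagrange equation gives
    d/dx( y' / sqrt(1 + (y')^2) ) = 0  ⇒  y' / sqrt(1 + (y')^2) = const.
Hence y' is constant, so y(x) is affine.
Fitting the endpoints (-2, -2) and (4, 2):
    slope m = (2 − (-2)) / (4 − (-2)) = 2/3,
    intercept c = (-2) − m·(-2) = -2/3.
Extremal: y(x) = (2/3) x - 2/3.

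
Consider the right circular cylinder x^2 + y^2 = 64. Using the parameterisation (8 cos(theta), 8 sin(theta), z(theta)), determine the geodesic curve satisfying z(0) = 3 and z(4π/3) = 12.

Parameterise the cylinder of radius R = 8 as
    r(θ) = (8 cos θ, 8 sin θ, z(θ)).
The arc-length element is
    ds = sqrt(64 + (dz/dθ)^2) dθ,
so the Lagrangian is L = sqrt(64 + z'^2).
L depends on z' only, not on z or θ, so ∂L/∂z = 0 and
    ∂L/∂z' = z' / sqrt(64 + z'^2).
The Euler-Lagrange equation gives
    d/dθ( z' / sqrt(64 + z'^2) ) = 0,
so z' is constant. Integrating once:
    z(θ) = a θ + b,
a helix on the cylinder (a straight line when the cylinder is unrolled). The constants a, b are determined by the endpoint conditions.
With endpoint conditions z(0) = 3 and z(4π/3) = 12: from z(0) = b we get b = 3, and a·4π/3 + 3 = 12 gives a = 27/(4π), so
    z(θ) = (27/(4π)) θ + 3.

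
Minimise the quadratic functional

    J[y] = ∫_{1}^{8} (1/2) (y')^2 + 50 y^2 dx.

The Lagrangian is L = (1/2) (y')^2 + 50 y^2.
Compute ∂L/∂y = 100y, ∂L/∂y' = y'.
The Euler-Lagrange equation d/dx(∂L/∂y') − ∂L/∂y = 0 reduces to
    y'' − 100 y = 0.
Its general solution is
    y(x) = A e^(10x) + B e^(−10x),
with A, B fixed by the endpoint conditions.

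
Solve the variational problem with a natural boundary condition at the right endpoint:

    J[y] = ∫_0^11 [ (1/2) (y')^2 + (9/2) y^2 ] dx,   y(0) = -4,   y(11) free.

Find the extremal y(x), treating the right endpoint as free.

The Lagrangian L = (1/2) (y')^2 + (9/2) y^2 gives
    ∂L/∂y = 9 y,   ∂L/∂y' = y'.
Euler-Lagrange: y'' − 9 y = 0.
With k = 3, the general solution is
    y(x) = A cosh(3 x) + B sinh(3 x).
Fixed left endpoint y(0) = -4 ⇒ A = -4.
The right endpoint x = 11 is free, so the natural (transversality) condition is ∂L/∂y' |_{x=11} = 0, i.e. y'(11) = 0.
Compute y'(x) = A k sinh(k x) + B k cosh(k x), so
    y'(11) = A k sinh(k·11) + B k cosh(k·11) = 0
    ⇒ B = −A tanh(k·11) = 4 tanh(3·11).
Therefore the extremal is
    y(x) = −4 cosh(3 x) + 4 tanh(3·11) sinh(3 x).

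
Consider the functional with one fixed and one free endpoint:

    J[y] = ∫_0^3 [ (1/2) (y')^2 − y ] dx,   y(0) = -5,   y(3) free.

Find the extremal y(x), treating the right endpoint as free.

The Lagrangian L = (1/2) (y')^2 − y gives
    ∂L/∂y = −1,   ∂L/∂y' = y'.
Euler-Lagrange: d/dx(y') − (−1) = 0, i.e. y'' + 1 = 0, so
    y(x) = −(1/2) x^2 + C1 x + C2.
Fixed left endpoint y(0) = -5 ⇒ C2 = -5.
The right endpoint x = 3 is free, so the natural (transversality) condition is ∂L/∂y' |_{x=3} = 0, i.e. y'(3) = 0.
Compute y'(x) = −1 x + C1, so y'(3) = −3 + C1 = 0 ⇒ C1 = 3.
Therefore the extremal is
    y(x) = −x^2/2 + 3 x − 5.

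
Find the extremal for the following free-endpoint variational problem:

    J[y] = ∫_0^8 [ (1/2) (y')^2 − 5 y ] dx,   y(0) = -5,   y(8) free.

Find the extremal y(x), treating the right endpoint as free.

The Lagrangian L = (1/2) (y')^2 − 5 y gives
    ∂L/∂y = −5,   ∂L/∂y' = y'.
Euler-Lagrange: d/dx(y') − (−5) = 0, i.e. y'' + 5 = 0, so
    y(x) = −(5/2) x^2 + C1 x + C2.
Fixed left endpoint y(0) = -5 ⇒ C2 = -5.
The right endpoint x = 8 is free, so the natural (transversality) condition is ∂L/∂y' |_{x=8} = 0, i.e. y'(8) = 0.
Compute y'(x) = −5 x + C1, so y'(8) = −40 + C1 = 0 ⇒ C1 = 40.
Therefore the extremal is
    y(x) = −(5/2) x^2 + 40 x − 5.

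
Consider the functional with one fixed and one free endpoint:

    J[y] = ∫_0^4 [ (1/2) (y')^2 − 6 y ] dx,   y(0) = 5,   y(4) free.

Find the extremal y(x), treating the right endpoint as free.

The Lagrangian L = (1/2) (y')^2 − 6 y gives
    ∂L/∂y = −6,   ∂L/∂y' = y'.
Euler-Lagrange: d/dx(y') − (−6) = 0, i.e. y'' + 6 = 0, so
    y(x) = −(6/2) x^2 + C1 x + C2.
Fixed left endpoint y(0) = 5 ⇒ C2 = 5.
The right endpoint x = 4 is free, so the natural (transversality) condition is ∂L/∂y' |_{x=4} = 0, i.e. y'(4) = 0.
Compute y'(x) = −6 x + C1, so y'(4) = −24 + C1 = 0 ⇒ C1 = 24.
Therefore the extremal is
    y(x) = −3 x^2 + 24 x + 5.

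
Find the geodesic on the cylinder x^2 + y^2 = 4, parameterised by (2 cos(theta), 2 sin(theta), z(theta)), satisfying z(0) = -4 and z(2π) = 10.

Parameterise the cylinder of radius R = 2 as
    r(θ) = (2 cos θ, 2 sin θ, z(θ)).
The arc-length element is
    ds = sqrt(4 + (dz/dθ)^2) dθ,
so the Lagrangian is L = sqrt(4 + z'^2).
L depends on z' only, not on z or θ, so ∂L/∂z = 0 and
    ∂L/∂z' = z' / sqrt(4 + z'^2).
The Euler-Lagrange equation gives
    d/dθ( z' / sqrt(4 + z'^2) ) = 0,
so z' is constant. Integrating once:
    z(θ) = a θ + b,
a helix on the cylinder (a straight line when the cylinder is unrolled). The constants a, b are determined by the endpoint conditions.
With endpoint conditions z(0) = -4 and z(2π) = 10: from z(0) = b we get b = -4, and a·2π + -4 = 10 gives a = 7/π, so
    z(θ) = (7/π) θ − 4.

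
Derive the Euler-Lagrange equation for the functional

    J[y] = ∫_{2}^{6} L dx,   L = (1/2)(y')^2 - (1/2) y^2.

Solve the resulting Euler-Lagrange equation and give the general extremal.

The Lagrangian is L = (1/2)(y')^2 - (1/2) y^2.
∂L/∂y = -y.
∂L/∂y' = y'.
The Euler-Lagrange equation d/dx(∂L/∂y') − ∂L/∂y = 0 becomes:
    y'' + y = 0
General solution: y(x) = A sin(x) + B cos(x), where A and B are arbitrary constants fixed by the endpoint conditions.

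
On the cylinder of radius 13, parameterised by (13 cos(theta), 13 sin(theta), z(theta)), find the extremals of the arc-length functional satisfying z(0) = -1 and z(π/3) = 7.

Parameterise the cylinder of radius R = 13 as
    r(θ) = (13 cos θ, 13 sin θ, z(θ)).
The arc-length element is
    ds = sqrt(169 + (dz/dθ)^2) dθ,
so the Lagrangian is L = sqrt(169 + z'^2).
L depends on z' only, not on z or θ, so ∂L/∂z = 0 and
    ∂L/∂z' = z' / sqrt(169 + z'^2).
The Euler-Lagrange equation gives
    d/dθ( z' / sqrt(169 + z'^2) ) = 0,
so z' is constant. Integrating once:
    z(θ) = a θ + b,
a helix on the cylinder (a straight line when the cylinder is unrolled). The constants a, b are determined by the endpoint conditions.
With endpoint conditions z(0) = -1 and z(π/3) = 7: from z(0) = b we get b = -1, and a·π/3 + -1 = 7 gives a = 24/π, so
    z(θ) = (24/π) θ − 1.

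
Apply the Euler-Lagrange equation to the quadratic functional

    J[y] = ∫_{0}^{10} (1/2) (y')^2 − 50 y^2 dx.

The Lagrangian is L = (1/2) (y')^2 − 50 y^2.
Compute ∂L/∂y = -100y, ∂L/∂y' = y'.
The Euler-Lagrange equation d/dx(∂L/∂y') − ∂L/∂y = 0 reduces to
    y'' + 100 y = 0.
Its general solution is
    y(x) = A sin(10x) + B cos(10x),
with A, B fixed by the endpoint conditions.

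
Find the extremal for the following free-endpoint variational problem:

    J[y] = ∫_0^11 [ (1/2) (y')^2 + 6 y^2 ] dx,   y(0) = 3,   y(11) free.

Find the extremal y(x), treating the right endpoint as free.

The Lagrangian L = (1/2) (y')^2 + 6 y^2 gives
    ∂L/∂y = 12 y,   ∂L/∂y' = y'.
Euler-Lagrange: y'' − 12 y = 0.
With k = sqrt(12), the general solution is
    y(x) = A cosh(sqrt(12) x) + B sinh(sqrt(12) x).
Fixed left endpoint y(0) = 3 ⇒ A = 3.
The right endpoint x = 11 is free, so the natural (transversality) condition is ∂L/∂y' |_{x=11} = 0, i.e. y'(11) = 0.
Compute y'(x) = A k sinh(k x) + B k cosh(k x), so
    y'(11) = A k sinh(k·11) + B k cosh(k·11) = 0
    ⇒ B = −A tanh(k·11) = − 3 tanh(sqrt(12)·11).
Therefore the extremal is
    y(x) = 3 cosh(sqrt(12) x) − 3 tanh(sqrt(12)·11) sinh(sqrt(12) x).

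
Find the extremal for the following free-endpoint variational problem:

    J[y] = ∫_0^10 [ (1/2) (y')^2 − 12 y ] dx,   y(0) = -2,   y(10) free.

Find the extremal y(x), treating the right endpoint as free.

The Lagrangian L = (1/2) (y')^2 − 12 y gives
    ∂L/∂y = −12,   ∂L/∂y' = y'.
Euler-Lagrange: d/dx(y') − (−12) = 0, i.e. y'' + 12 = 0, so
    y(x) = −(12/2) x^2 + C1 x + C2.
Fixed left endpoint y(0) = -2 ⇒ C2 = -2.
The right endpoint x = 10 is free, so the natural (transversality) condition is ∂L/∂y' |_{x=10} = 0, i.e. y'(10) = 0.
Compute y'(x) = −12 x + C1, so y'(10) = −120 + C1 = 0 ⇒ C1 = 120.
Therefore the extremal is
    y(x) = −6 x^2 + 120 x − 2.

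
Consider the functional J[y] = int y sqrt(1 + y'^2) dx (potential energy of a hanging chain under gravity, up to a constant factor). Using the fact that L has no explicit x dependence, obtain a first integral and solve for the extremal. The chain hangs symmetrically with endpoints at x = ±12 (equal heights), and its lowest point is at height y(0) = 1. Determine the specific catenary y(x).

The Lagrangian L(y, y') = y sqrt(1 + y'^2) has no explicit x dependence, so the Beltrami identity applies:
    L − y' ∂L/∂y' = C.
Compute ∂L/∂y' = y · y' / sqrt(1 + y'^2). Then
    L − y' ∂L/∂y'
    = y sqrt(1 + y'^2) − y · y'^2 / sqrt(1 + y'^2)
    = y (1 + y'^2 − y'^2) / sqrt(1 + y'^2)
    = y / sqrt(1 + y'^2) = C.
Squaring gives y^2 = C^2 (1 + y'^2), i.e.
    y'^2 = y^2 / C^2 − 1.
Separating variables,
    dy / sqrt(y^2 − C^2) = dx / C,
and integrating gives arccosh(y / C) = (x − a)/C, so
    y(x) = C cosh((x − a)/C),
the catenary. The constants C and a are fixed by the two endpoint conditions (and, for the hanging-chain problem, the length constraint selects C).
Now fit the given data. The endpoints x = ±12 are symmetric at equal height, so the catenary is even about its minimum: a = 0 and y(x) = C cosh(x/C). The lowest point is y(0) = C cosh(0) = C, and we are told y(0) = 1, so C = 1. Therefore
    y(x) = cosh(x),
and at the endpoints
    y(±12) = cosh(12).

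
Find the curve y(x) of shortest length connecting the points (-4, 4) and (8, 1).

Arc-length functional: J[y] = ∫ sqrt(1 + (y')^2) dx.
Lagrangian L = sqrt(1 + (y')^2) has no explicit y dependence, so ∂L/∂y = 0 and the Euler-Lagrange equation gives
    d/dx( y' / sqrt(1 + (y')^2) ) = 0  ⇒  y' / sqrt(1 + (y')^2) = const.
Hence y' is constant, so y(x) is affine.
Fitting the endpoints (-4, 4) and (8, 1):
    slope m = (1 − 4) / (8 − (-4)) = -1/4,
    intercept c = 4 − m·(-4) = 3.
Extremal: y(x) = (-1/4) x + 3.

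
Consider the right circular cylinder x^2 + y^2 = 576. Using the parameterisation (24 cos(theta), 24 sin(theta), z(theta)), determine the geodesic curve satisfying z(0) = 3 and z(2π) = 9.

Parameterise the cylinder of radius R = 24 as
    r(θ) = (24 cos θ, 24 sin θ, z(θ)).
The arc-length element is
    ds = sqrt(576 + (dz/dθ)^2) dθ,
so the Lagrangian is L = sqrt(576 + z'^2).
L depends on z' only, not on z or θ, so ∂L/∂z = 0 and
    ∂L/∂z' = z' / sqrt(576 + z'^2).
The Euler-Lagrange equation gives
    d/dθ( z' / sqrt(576 + z'^2) ) = 0,
so z' is constant. Integrating once:
    z(θ) = a θ + b,
a helix on the cylinder (a straight line when the cylinder is unrolled). The constants a, b are determined by the endpoint conditions.
With endpoint conditions z(0) = 3 and z(2π) = 9: from z(0) = b we get b = 3, and a·2π + 3 = 9 gives a = 3/π, so
    z(θ) = (3/π) θ + 3.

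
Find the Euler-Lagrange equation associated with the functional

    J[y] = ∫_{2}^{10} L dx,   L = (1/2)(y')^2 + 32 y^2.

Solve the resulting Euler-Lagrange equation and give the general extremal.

The Lagrangian is L = (1/2)(y')^2 + 32 y^2.
∂L/∂y = 64y.
∂L/∂y' = y'.
The Euler-Lagrange equation d/dx(∂L/∂y') − ∂L/∂y = 0 becomes:
    y'' - 64 y = 0
General solution: y(x) = A e^(8x) + B e^(-8x), where A and B are arbitrary constants fixed by the endpoint conditions.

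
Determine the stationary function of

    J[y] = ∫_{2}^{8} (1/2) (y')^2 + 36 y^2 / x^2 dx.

The Lagrangian is L = (1/2) (y')^2 + 36 y^2 / x^2.
Compute ∂L/∂y = 72y/x^2, ∂L/∂y' = y'.
The Euler-Lagrange equation d/dx(∂L/∂y') − ∂L/∂y = 0 reduces to
    y'' − 72/x^2 · y = 0  (x > 0).
Its general solution is
    y(x) = A x^9 + B x^(-8),
with A, B fixed by the endpoint conditions.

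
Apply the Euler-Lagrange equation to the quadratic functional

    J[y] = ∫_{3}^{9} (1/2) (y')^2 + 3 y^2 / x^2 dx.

The Lagrangian is L = (1/2) (y')^2 + 3 y^2 / x^2.
Compute ∂L/∂y = 6y/x^2, ∂L/∂y' = y'.
The Euler-Lagrange equation d/dx(∂L/∂y') − ∂L/∂y = 0 reduces to
    y'' − 6/x^2 · y = 0  (x > 0).
Its general solution is
    y(x) = A x^3 + B x^(-2),
with A, B fixed by the endpoint conditions.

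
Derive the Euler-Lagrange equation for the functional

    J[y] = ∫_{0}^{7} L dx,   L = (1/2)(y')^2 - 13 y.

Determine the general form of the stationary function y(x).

The Lagrangian is L = (1/2)(y')^2 - 13 y.
∂L/∂y = -13.
∂L/∂y' = y'.
The Euler-Lagrange equation d/dx(∂L/∂y') − ∂L/∂y = 0 becomes:
    y'' + 13 = 0
General solution: y(x) = -(13/2) x^2 + A x + B, where A and B are arbitrary constants fixed by the endpoint conditions.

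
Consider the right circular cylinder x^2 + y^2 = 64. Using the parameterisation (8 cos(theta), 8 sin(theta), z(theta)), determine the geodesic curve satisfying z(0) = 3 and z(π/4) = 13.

Parameterise the cylinder of radius R = 8 as
    r(θ) = (8 cos θ, 8 sin θ, z(θ)).
The arc-length element is
    ds = sqrt(64 + (dz/dθ)^2) dθ,
so the Lagrangian is L = sqrt(64 + z'^2).
L depends on z' only, not on z or θ, so ∂L/∂z = 0 and
    ∂L/∂z' = z' / sqrt(64 + z'^2).
The Euler-Lagrange equation gives
    d/dθ( z' / sqrt(64 + z'^2) ) = 0,
so z' is constant. Integrating once:
    z(θ) = a θ + b,
a helix on the cylinder (a straight line when the cylinder is unrolled). The constants a, b are determined by the endpoint conditions.
With endpoint conditions z(0) = 3 and z(π/4) = 13: from z(0) = b we get b = 3, and a·π/4 + 3 = 13 gives a = 40/π, so
    z(θ) = (40/π) θ + 3.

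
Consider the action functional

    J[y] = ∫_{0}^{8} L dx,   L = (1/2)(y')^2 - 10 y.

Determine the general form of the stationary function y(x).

The Lagrangian is L = (1/2)(y')^2 - 10 y.
∂L/∂y = -10.
∂L/∂y' = y'.
The Euler-Lagrange equation d/dx(∂L/∂y') − ∂L/∂y = 0 becomes:
    y'' + 10 = 0
General solution: y(x) = -5 x^2 + A x + B, where A and B are arbitrary constants fixed by the endpoint conditions.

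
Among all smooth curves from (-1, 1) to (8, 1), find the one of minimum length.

Arc-length functional: J[y] = ∫ sqrt(1 + (y')^2) dx.
Lagrangian L = sqrt(1 + (y')^2) has no explicit y dependence, so ∂L/∂y = 0 and the Euler-Lagrange equation gives
    d/dx( y' / sqrt(1 + (y')^2) ) = 0  ⇒  y' / sqrt(1 + (y')^2) = const.
Hence y' is constant, so y(x) is affine.
Fitting the endpoints (-1, 1) and (8, 1):
    slope m = (1 − 1) / (8 − (-1)) = 0,
    intercept c = 1 − m·(-1) = 1.
Extremal: y(x) = 1.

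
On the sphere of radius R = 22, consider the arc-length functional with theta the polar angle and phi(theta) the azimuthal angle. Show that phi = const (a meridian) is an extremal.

On the sphere of radius R = 22 with spherical coordinates (θ, φ), the induced metric is
    ds^2 = 484(dθ^2 + sin^2(θ) dφ^2).
Using θ as the parameter, the arc-length functional becomes
    J[φ] = ∫ 22 sqrt(1 + sin^2(θ) (dφ/dθ)^2) dθ.
So L = 22 sqrt(1 + sin^2(θ) φ'^2). Compute
    ∂L/∂φ = 0  (L has no explicit φ dependence),
    ∂L/∂φ' = 22 sin^2(θ) φ' / sqrt(1 + sin^2(θ) φ'^2).
For the candidate φ(θ) = c (constant), φ' = 0, so ∂L/∂φ' evaluated along the candidate vanishes, and ∂L/∂φ is identically zero. Hence
    d/dθ(∂L/∂φ') − ∂L/∂φ = 0
is satisfied. Therefore meridians φ = const are extremals of arc length — they are geodesics on the sphere.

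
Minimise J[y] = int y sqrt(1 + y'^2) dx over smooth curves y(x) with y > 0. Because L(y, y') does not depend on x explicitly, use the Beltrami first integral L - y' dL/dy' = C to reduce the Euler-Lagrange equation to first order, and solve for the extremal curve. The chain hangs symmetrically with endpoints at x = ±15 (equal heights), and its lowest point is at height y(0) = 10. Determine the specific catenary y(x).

The Lagrangian L(y, y') = y sqrt(1 + y'^2) has no explicit x dependence, so the Beltrami identity applies:
    L − y' ∂L/∂y' = C.
Compute ∂L/∂y' = y · y' / sqrt(1 + y'^2). Then
    L − y' ∂L/∂y'
    = y sqrt(1 + y'^2) − y · y'^2 / sqrt(1 + y'^2)
    = y (1 + y'^2 − y'^2) / sqrt(1 + y'^2)
    = y / sqrt(1 + y'^2) = C.
Squaring gives y^2 = C^2 (1 + y'^2), i.e.
    y'^2 = y^2 / C^2 − 1.
Separating variables,
    dy / sqrt(y^2 − C^2) = dx / C,
and integrating gives arccosh(y / C) = (x − a)/C, so
    y(x) = C cosh((x − a)/C),
the catenary. The constants C and a are fixed by the two endpoint conditions (and, for the hanging-chain problem, the length constraint selects C).
Now fit the given data. The endpoints x = ±15 are symmetric at equal height, so the catenary is even about its minimum: a = 0 and y(x) = C cosh(x/C). The lowest point is y(0) = C cosh(0) = C, and we are told y(0) = 10, so C = 10. Therefore
    y(x) = 10 cosh(x/10),
and at the endpoints
    y(±15) = 10 cosh(15/10).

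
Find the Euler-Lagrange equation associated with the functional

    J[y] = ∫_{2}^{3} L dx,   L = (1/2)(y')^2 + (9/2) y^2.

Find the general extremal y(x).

The Lagrangian is L = (1/2)(y')^2 + (9/2) y^2.
∂L/∂y = 9y.
∂L/∂y' = y'.
The Euler-Lagrange equation d/dx(∂L/∂y') − ∂L/∂y = 0 becomes:
    y'' - 9 y = 0
General solution: y(x) = A e^(3x) + B e^(-3x), where A and B are arbitrary constants fixed by the endpoint conditions.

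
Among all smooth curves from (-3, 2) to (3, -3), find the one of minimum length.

Arc-length functional: J[y] = ∫ sqrt(1 + (y')^2) dx.
Lagrangian L = sqrt(1 + (y')^2) has no explicit y dependence, so ∂L/∂y = 0 and the Euler-Lagrange equation gives
    d/dx( y' / sqrt(1 + (y')^2) ) = 0  ⇒  y' / sqrt(1 + (y')^2) = const.
Hence y' is constant, so y(x) is affine.
Fitting the endpoints (-3, 2) and (3, -3):
    slope m = ((-3) − 2) / (3 − (-3)) = -5/6,
    intercept c = 2 − m·(-3) = -1/2.
Extremal: y(x) = (-5/6) x - 1/2.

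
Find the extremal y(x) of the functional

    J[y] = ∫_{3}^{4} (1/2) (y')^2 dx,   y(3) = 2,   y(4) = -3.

The Lagrangian is L = (1/2) (y')^2.
Compute ∂L/∂y = 0, ∂L/∂y' = y'.
The Euler-Lagrange equation d/dx(∂L/∂y') − ∂L/∂y = 0 reduces to
    y'' = 0.
Its general solution is
    y(x) = A x + B,
with A, B fixed by the endpoint conditions.
Applying the endpoint conditions y(3) = 2 and y(4) = -3: solve A·3 + B = 2 and A·4 + B = -3. Subtracting gives A(4 − 3) = -3 − 2, so A = -5, and B = 2 − A·3 = 17. Therefore
    y(x) = -5 x + 17.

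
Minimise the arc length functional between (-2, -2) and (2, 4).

Arc-length functional: J[y] = ∫ sqrt(1 + (y')^2) dx.
Lagrangian L = sqrt(1 + (y')^2) has no explicit y dependence, so ∂L/∂y = 0 and the Euler-Lagrange equation gives
    d/dx( y' / sqrt(1 + (y')^2) ) = 0  ⇒  y' / sqrt(1 + (y')^2) = const.
Hence y' is constant, so y(x) is affine.
Fitting the endpoints (-2, -2) and (2, 4):
    slope m = (4 − (-2)) / (2 − (-2)) = 3/2,
    intercept c = (-2) − m·(-2) = 1.
Extremal: y(x) = (3/2) x + 1.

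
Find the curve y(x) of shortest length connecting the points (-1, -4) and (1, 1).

Arc-length functional: J[y] = ∫ sqrt(1 + (y')^2) dx.
Lagrangian L = sqrt(1 + (y')^2) has no explicit y dependence, so ∂L/∂y = 0 and the Euler-Lagrange equation gives
    d/dx( y' / sqrt(1 + (y')^2) ) = 0  ⇒  y' / sqrt(1 + (y')^2) = const.
Hence y' is constant, so y(x) is affine.
Fitting the endpoints (-1, -4) and (1, 1):
    slope m = (1 − (-4)) / (1 − (-1)) = 5/2,
    intercept c = (-4) − m·(-1) = -3/2.
Extremal: y(x) = (5/2) x - 3/2.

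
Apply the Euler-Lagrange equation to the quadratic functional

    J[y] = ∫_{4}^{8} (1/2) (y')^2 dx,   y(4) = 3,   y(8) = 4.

The Lagrangian is L = (1/2) (y')^2.
Compute ∂L/∂y = 0, ∂L/∂y' = y'.
The Euler-Lagrange equation d/dx(∂L/∂y') − ∂L/∂y = 0 reduces to
    y'' = 0.
Its general solution is
    y(x) = A x + B,
with A, B fixed by the endpoint conditions.
Applying the endpoint conditions y(4) = 3 and y(8) = 4: solve A·4 + B = 3 and A·8 + B = 4. Subtracting gives A(8 − 4) = 4 − 3, so A = 1/4, and B = 3 − A·4 = 2. Therefore
    y(x) = (1/4) x + 2.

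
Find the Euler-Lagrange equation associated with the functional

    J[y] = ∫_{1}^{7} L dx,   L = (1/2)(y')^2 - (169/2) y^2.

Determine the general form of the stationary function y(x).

The Lagrangian is L = (1/2)(y')^2 - (169/2) y^2.
∂L/∂y = -169y.
∂L/∂y' = y'.
The Euler-Lagrange equation d/dx(∂L/∂y') − ∂L/∂y = 0 becomes:
    y'' + 169 y = 0
General solution: y(x) = A sin(13x) + B cos(13x), where A and B are arbitrary constants fixed by the endpoint conditions.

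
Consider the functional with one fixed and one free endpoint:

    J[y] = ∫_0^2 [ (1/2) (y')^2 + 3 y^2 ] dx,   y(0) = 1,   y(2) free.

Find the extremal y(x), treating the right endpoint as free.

The Lagrangian L = (1/2) (y')^2 + 3 y^2 gives
    ∂L/∂y = 6 y,   ∂L/∂y' = y'.
Euler-Lagrange: y'' − 6 y = 0.
With k = sqrt(6), the general solution is
    y(x) = A cosh(sqrt(6) x) + B sinh(sqrt(6) x).
Fixed left endpoint y(0) = 1 ⇒ A = 1.
The right endpoint x = 2 is free, so the natural (transversality) condition is ∂L/∂y' |_{x=2} = 0, i.e. y'(2) = 0.
Compute y'(x) = A k sinh(k x) + B k cosh(k x), so
    y'(2) = A k sinh(k·2) + B k cosh(k·2) = 0
    ⇒ B = −A tanh(k·2) = − tanh(sqrt(6)·2).
Therefore the extremal is
    y(x) = cosh(sqrt(6) x) − tanh(sqrt(6)·2) sinh(sqrt(6) x).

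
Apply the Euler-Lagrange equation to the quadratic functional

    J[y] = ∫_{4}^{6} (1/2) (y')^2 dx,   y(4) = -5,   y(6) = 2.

The Lagrangian is L = (1/2) (y')^2.
Compute ∂L/∂y = 0, ∂L/∂y' = y'.
The Euler-Lagrange equation d/dx(∂L/∂y') − ∂L/∂y = 0 reduces to
    y'' = 0.
Its general solution is
    y(x) = A x + B,
with A, B fixed by the endpoint conditions.
Applying the endpoint conditions y(4) = -5 and y(6) = 2: solve A·4 + B = -5 and A·6 + B = 2. Subtracting gives A(6 − 4) = 2 − -5, so A = 7/2, and B = -5 − A·4 = -19. Therefore
    y(x) = (7/2) x - 19.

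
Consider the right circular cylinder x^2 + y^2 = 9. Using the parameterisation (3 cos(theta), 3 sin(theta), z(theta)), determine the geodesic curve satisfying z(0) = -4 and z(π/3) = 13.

Parameterise the cylinder of radius R = 3 as
    r(θ) = (3 cos θ, 3 sin θ, z(θ)).
The arc-length element is
    ds = sqrt(9 + (dz/dθ)^2) dθ,
so the Lagrangian is L = sqrt(9 + z'^2).
L depends on z' only, not on z or θ, so ∂L/∂z = 0 and
    ∂L/∂z' = z' / sqrt(9 + z'^2).
The Euler-Lagrange equation gives
    d/dθ( z' / sqrt(9 + z'^2) ) = 0,
so z' is constant. Integrating once:
    z(θ) = a θ + b,
a helix on the cylinder (a straight line when the cylinder is unrolled). The constants a, b are determined by the endpoint conditions.
With endpoint conditions z(0) = -4 and z(π/3) = 13: from z(0) = b we get b = -4, and a·π/3 + -4 = 13 gives a = 51/π, so
    z(θ) = (51/π) θ − 4.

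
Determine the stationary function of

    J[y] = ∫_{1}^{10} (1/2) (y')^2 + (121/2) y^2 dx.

The Lagrangian is L = (1/2) (y')^2 + (121/2) y^2.
Compute ∂L/∂y = 121y, ∂L/∂y' = y'.
The Euler-Lagrange equation d/dx(∂L/∂y') − ∂L/∂y = 0 reduces to
    y'' − 121 y = 0.
Its general solution is
    y(x) = A e^(11x) + B e^(−11x),
with A, B fixed by the endpoint conditions.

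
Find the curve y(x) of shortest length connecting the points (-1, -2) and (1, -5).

Arc-length functional: J[y] = ∫ sqrt(1 + (y')^2) dx.
Lagrangian L = sqrt(1 + (y')^2) has no explicit y dependence, so ∂L/∂y = 0 and the Euler-Lagrange equation gives
    d/dx( y' / sqrt(1 + (y')^2) ) = 0  ⇒  y' / sqrt(1 + (y')^2) = const.
Hence y' is constant, so y(x) is affine.
Fitting the endpoints (-1, -2) and (1, -5):
    slope m = ((-5) − (-2)) / (1 − (-1)) = -3/2,
    intercept c = (-2) − m·(-1) = -7/2.
Extremal: y(x) = (-3/2) x - 7/2.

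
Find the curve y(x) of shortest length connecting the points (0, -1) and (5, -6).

Arc-length functional: J[y] = ∫ sqrt(1 + (y')^2) dx.
Lagrangian L = sqrt(1 + (y')^2) has no explicit y dependence, so ∂L/∂y = 0 and the Euler-Lagrange equation gives
    d/dx( y' / sqrt(1 + (y')^2) ) = 0  ⇒  y' / sqrt(1 + (y')^2) = const.
Hence y' is constant, so y(x) is affine.
Fitting the endpoints (0, -1) and (5, -6):
    slope m = ((-6) − (-1)) / (5 − 0) = -1,
    intercept c = (-1) − m·0 = -1.
Extremal: y(x) = -x - 1.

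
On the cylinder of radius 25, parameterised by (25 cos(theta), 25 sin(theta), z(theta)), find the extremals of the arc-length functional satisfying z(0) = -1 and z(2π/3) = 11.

Parameterise the cylinder of radius R = 25 as
    r(θ) = (25 cos θ, 25 sin θ, z(θ)).
The arc-length element is
    ds = sqrt(625 + (dz/dθ)^2) dθ,
so the Lagrangian is L = sqrt(625 + z'^2).
L depends on z' only, not on z or θ, so ∂L/∂z = 0 and
    ∂L/∂z' = z' / sqrt(625 + z'^2).
The Euler-Lagrange equation gives
    d/dθ( z' / sqrt(625 + z'^2) ) = 0,
so z' is constant. Integrating once:
    z(θ) = a θ + b,
a helix on the cylinder (a straight line when the cylinder is unrolled). The constants a, b are determined by the endpoint conditions.
With endpoint conditions z(0) = -1 and z(2π/3) = 11: from z(0) = b we get b = -1, and a·2π/3 + -1 = 11 gives a = 18/π, so
    z(θ) = (18/π) θ − 1.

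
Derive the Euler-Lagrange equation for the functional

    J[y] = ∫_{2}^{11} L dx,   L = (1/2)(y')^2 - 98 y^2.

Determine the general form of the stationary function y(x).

The Lagrangian is L = (1/2)(y')^2 - 98 y^2.
∂L/∂y = -196y.
∂L/∂y' = y'.
The Euler-Lagrange equation d/dx(∂L/∂y') − ∂L/∂y = 0 becomes:
    y'' + 196 y = 0
General solution: y(x) = A sin(14x) + B cos(14x), where A and B are arbitrary constants fixed by the endpoint conditions.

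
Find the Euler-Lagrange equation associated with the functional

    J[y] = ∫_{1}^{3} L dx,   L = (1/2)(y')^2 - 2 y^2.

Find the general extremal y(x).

The Lagrangian is L = (1/2)(y')^2 - 2 y^2.
∂L/∂y = -4y.
∂L/∂y' = y'.
The Euler-Lagrange equation d/dx(∂L/∂y') − ∂L/∂y = 0 becomes:
    y'' + 4 y = 0
General solution: y(x) = A sin(2x) + B cos(2x), where A and B are arbitrary constants fixed by the endpoint conditions.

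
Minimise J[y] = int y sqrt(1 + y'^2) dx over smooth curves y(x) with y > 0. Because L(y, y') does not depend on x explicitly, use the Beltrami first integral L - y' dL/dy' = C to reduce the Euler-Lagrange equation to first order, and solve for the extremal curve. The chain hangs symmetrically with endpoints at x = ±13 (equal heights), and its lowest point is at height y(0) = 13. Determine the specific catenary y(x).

The Lagrangian L(y, y') = y sqrt(1 + y'^2) has no explicit x dependence, so the Beltrami identity applies:
    L − y' ∂L/∂y' = C.
Compute ∂L/∂y' = y · y' / sqrt(1 + y'^2). Then
    L − y' ∂L/∂y'
    = y sqrt(1 + y'^2) − y · y'^2 / sqrt(1 + y'^2)
    = y (1 + y'^2 − y'^2) / sqrt(1 + y'^2)
    = y / sqrt(1 + y'^2) = C.
Squaring gives y^2 = C^2 (1 + y'^2), i.e.
    y'^2 = y^2 / C^2 − 1.
Separating variables,
    dy / sqrt(y^2 − C^2) = dx / C,
and integrating gives arccosh(y / C) = (x − a)/C, so
    y(x) = C cosh((x − a)/C),
the catenary. The constants C and a are fixed by the two endpoint conditions (and, for the hanging-chain problem, the length constraint selects C).
Now fit the given data. The endpoints x = ±13 are symmetric at equal height, so the catenary is even about its minimum: a = 0 and y(x) = C cosh(x/C). The lowest point is y(0) = C cosh(0) = C, and we are told y(0) = 13, so C = 13. Therefore
    y(x) = 13 cosh(x/13),
and at the endpoints
    y(±13) = 13 cosh(13/13).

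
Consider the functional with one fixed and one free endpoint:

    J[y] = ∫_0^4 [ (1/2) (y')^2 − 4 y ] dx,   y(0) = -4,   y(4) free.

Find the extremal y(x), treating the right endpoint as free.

The Lagrangian L = (1/2) (y')^2 − 4 y gives
    ∂L/∂y = −4,   ∂L/∂y' = y'.
Euler-Lagrange: d/dx(y') − (−4) = 0, i.e. y'' + 4 = 0, so
    y(x) = −(4/2) x^2 + C1 x + C2.
Fixed left endpoint y(0) = -4 ⇒ C2 = -4.
The right endpoint x = 4 is free, so the natural (transversality) condition is ∂L/∂y' |_{x=4} = 0, i.e. y'(4) = 0.
Compute y'(x) = −4 x + C1, so y'(4) = −16 + C1 = 0 ⇒ C1 = 16.
Therefore the extremal is
    y(x) = −2 x^2 + 16 x − 4.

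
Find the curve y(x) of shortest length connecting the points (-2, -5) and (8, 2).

Arc-length functional: J[y] = ∫ sqrt(1 + (y')^2) dx.
Lagrangian L = sqrt(1 + (y')^2) has no explicit y dependence, so ∂L/∂y = 0 and the Euler-Lagrange equation gives
    d/dx( y' / sqrt(1 + (y')^2) ) = 0  ⇒  y' / sqrt(1 + (y')^2) = const.
Hence y' is constant, so y(x) is affine.
Fitting the endpoints (-2, -5) and (8, 2):
    slope m = (2 − (-5)) / (8 − (-2)) = 7/10,
    intercept c = (-5) − m·(-2) = -18/5.
Extremal: y(x) = (7/10) x - 18/5.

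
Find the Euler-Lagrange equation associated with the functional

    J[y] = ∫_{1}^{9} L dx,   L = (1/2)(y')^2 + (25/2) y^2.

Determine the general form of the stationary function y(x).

The Lagrangian is L = (1/2)(y')^2 + (25/2) y^2.
∂L/∂y = 25y.
∂L/∂y' = y'.
The Euler-Lagrange equation d/dx(∂L/∂y') − ∂L/∂y = 0 becomes:
    y'' - 25 y = 0
General solution: y(x) = A e^(5x) + B e^(-5x), where A and B are arbitrary constants fixed by the endpoint conditions.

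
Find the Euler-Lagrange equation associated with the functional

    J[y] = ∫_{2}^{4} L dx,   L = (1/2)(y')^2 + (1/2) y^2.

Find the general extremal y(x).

The Lagrangian is L = (1/2)(y')^2 + (1/2) y^2.
∂L/∂y = y.
∂L/∂y' = y'.
The Euler-Lagrange equation d/dx(∂L/∂y') − ∂L/∂y = 0 becomes:
    y'' - y = 0
General solution: y(x) = A e^x + B e^(-x), where A and B are arbitrary constants fixed by the endpoint conditions.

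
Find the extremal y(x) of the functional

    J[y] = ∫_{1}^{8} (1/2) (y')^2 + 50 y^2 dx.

The Lagrangian is L = (1/2) (y')^2 + 50 y^2.
Compute ∂L/∂y = 100y, ∂L/∂y' = y'.
The Euler-Lagrange equation d/dx(∂L/∂y') − ∂L/∂y = 0 reduces to
    y'' − 100 y = 0.
Its general solution is
    y(x) = A e^(10x) + B e^(−10x),
with A, B fixed by the endpoint conditions.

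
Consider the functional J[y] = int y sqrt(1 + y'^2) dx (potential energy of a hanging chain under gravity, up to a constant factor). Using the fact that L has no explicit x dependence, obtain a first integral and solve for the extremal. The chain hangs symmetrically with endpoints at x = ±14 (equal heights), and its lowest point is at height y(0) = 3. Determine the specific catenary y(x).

The Lagrangian L(y, y') = y sqrt(1 + y'^2) has no explicit x dependence, so the Beltrami identity applies:
    L − y' ∂L/∂y' = C.
Compute ∂L/∂y' = y · y' / sqrt(1 + y'^2). Then
    L − y' ∂L/∂y'
    = y sqrt(1 + y'^2) − y · y'^2 / sqrt(1 + y'^2)
    = y (1 + y'^2 − y'^2) / sqrt(1 + y'^2)
    = y / sqrt(1 + y'^2) = C.
Squaring gives y^2 = C^2 (1 + y'^2), i.e.
    y'^2 = y^2 / C^2 − 1.
Separating variables,
    dy / sqrt(y^2 − C^2) = dx / C,
and integrating gives arccosh(y / C) = (x − a)/C, so
    y(x) = C cosh((x − a)/C),
the catenary. The constants C and a are fixed by the two endpoint conditions (and, for the hanging-chain problem, the length constraint selects C).
Now fit the given data. The endpoints x = ±14 are symmetric at equal height, so the catenary is even about its minimum: a = 0 and y(x) = C cosh(x/C). The lowest point is y(0) = C cosh(0) = C, and we are told y(0) = 3, so C = 3. Therefore
    y(x) = 3 cosh(x/3),
and at the endpoints
    y(±14) = 3 cosh(14/3).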